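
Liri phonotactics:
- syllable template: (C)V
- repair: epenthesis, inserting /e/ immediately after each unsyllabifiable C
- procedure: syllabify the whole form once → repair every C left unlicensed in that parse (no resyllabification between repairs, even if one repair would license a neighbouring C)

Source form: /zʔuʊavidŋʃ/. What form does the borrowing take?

Under (C)V, the unsyllabifiable consonants are /z/, /d/, /ŋ/, /ʃ/ (no codas are permitted; onsets are limited to one consonant).
Inserting the epenthetic vowel yields /z/ → /ze/, /d/ → /de/, /ŋ/ → /ŋe/, /ʃ/ → /ʃe/.

zeʔuʊavideŋeʃe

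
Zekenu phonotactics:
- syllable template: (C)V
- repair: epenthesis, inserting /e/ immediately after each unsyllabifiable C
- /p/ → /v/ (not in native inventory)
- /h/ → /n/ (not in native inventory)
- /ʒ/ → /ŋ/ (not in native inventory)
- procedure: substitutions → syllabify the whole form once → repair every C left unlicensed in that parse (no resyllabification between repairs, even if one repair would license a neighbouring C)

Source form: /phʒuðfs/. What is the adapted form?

veneŋuðefese

Substitution: /p/ → /v/, /h/ → /n/, /ʒ/ → /ŋ/, giving /vnŋuðfs/.
Syllabifying with onset maximization leaves /v/, /n/, /ð/, /f/, /s/ stranded (no codas are permitted; onsets are limited to one consonant).
Each unlicensed consonant becomes the onset of a new syllable: /v/ → /ve/, /n/ → /ne/, /ð/ → /ðe/, /f/ → /fe/, /s/ → /se/.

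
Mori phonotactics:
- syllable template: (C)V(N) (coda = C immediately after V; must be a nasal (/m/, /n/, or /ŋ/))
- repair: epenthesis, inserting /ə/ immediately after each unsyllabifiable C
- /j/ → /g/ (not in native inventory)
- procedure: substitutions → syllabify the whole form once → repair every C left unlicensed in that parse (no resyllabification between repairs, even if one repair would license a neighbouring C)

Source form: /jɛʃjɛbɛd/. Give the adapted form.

Substitution: /j/ → /g/, giving /gɛʃgɛbɛd/.
Under (C)V(N), the unsyllabifiable consonants are /ʃ/, /d/ (only a nasal (/m/, /n/, or /ŋ/) is licensed in coda position; onsets are limited to one consonant).
Epenthesis after each stranded consonant: /ʃ/ → /ʃə/, /d/ → /də/.

gɛʃəgɛbɛdə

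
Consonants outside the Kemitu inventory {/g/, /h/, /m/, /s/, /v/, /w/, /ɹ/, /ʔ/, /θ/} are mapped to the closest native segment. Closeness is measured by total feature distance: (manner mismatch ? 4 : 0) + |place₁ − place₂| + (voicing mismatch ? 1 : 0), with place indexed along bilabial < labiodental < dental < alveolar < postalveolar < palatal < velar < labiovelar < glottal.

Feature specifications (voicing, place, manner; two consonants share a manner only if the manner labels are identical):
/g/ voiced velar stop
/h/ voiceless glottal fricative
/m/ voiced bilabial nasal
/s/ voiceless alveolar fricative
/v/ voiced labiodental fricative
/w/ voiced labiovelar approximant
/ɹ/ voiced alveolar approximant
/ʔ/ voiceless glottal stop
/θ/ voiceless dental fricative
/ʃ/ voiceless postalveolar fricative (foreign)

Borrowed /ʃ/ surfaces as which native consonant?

s

/s/ is closest: same manner (fricative), place distance 1 (postalveolar→alveolar), same voicing; total 1. Next closest is /θ/ at distance 2.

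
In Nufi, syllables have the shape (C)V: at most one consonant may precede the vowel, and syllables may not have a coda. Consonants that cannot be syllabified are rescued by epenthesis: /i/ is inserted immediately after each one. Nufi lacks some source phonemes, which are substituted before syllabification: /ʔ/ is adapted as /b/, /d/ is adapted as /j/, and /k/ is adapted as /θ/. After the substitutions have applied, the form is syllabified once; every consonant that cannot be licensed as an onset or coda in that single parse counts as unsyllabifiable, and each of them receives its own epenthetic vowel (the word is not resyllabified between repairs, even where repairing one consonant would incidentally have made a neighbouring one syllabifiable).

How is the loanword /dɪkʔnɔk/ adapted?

jɪθibinɔθi

Substitution: /d/ → /j/, /k/ → /θ/, /ʔ/ → /b/, giving /jɪθbnɔθ/.
The consonants /θ/, /b/, /θ/ cannot be parsed into a legal (C)V syllable (no codas are permitted; onsets are limited to one consonant).
Epenthesis after each stranded consonant: /θ/ → /θi/, /b/ → /bi/, /θ/ → /θi/.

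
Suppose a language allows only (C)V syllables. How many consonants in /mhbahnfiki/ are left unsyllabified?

The consonants /m/, /h/, /h/, /n/ cannot be parsed into a legal (C)V syllable (no codas are permitted; onsets are limited to one consonant).

4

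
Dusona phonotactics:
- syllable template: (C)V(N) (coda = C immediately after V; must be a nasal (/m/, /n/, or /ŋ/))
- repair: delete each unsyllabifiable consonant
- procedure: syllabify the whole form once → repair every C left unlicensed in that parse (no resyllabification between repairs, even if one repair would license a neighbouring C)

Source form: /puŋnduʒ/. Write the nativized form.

Syllabifying with onset maximization leaves /n/, /ʒ/ stranded (only a nasal (/m/, /n/, or /ŋ/) is licensed in coda position; onsets are limited to one consonant).
Each unlicensed consonant is deleted: /n/, /ʒ/.

puŋdu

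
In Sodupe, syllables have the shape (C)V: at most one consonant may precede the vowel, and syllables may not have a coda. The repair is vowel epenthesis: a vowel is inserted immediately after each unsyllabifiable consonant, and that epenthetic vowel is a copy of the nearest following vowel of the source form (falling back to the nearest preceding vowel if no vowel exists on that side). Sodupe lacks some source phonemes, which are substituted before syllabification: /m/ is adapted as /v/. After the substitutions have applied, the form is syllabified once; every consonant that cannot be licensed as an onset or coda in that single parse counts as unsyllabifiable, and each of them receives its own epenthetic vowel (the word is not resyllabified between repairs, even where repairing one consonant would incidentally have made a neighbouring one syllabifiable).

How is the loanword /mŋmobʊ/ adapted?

voŋovobʊ

Substitution: /m/ → /v/, giving /vŋvobʊ/.
The consonants /v/, /ŋ/ cannot be parsed into a legal (C)V syllable (no codas are permitted; onsets are limited to one consonant).
Epenthesis after each stranded consonant: /v/ → /vo/, /ŋ/ → /ŋo/.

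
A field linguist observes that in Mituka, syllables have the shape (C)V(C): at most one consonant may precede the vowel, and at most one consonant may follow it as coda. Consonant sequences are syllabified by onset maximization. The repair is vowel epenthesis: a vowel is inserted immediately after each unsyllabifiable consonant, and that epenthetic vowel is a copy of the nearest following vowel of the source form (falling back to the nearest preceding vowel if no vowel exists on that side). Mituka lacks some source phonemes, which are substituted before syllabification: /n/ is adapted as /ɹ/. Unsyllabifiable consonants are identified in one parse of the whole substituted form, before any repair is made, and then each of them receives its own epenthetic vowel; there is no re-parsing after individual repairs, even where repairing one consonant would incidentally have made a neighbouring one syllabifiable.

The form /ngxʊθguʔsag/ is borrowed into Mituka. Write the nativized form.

ɹʊgʊxʊθguʔsag

Substitution: /n/ → /ɹ/, giving /ɹgxʊθguʔsag/.
The consonants /ɹ/, /g/ cannot be parsed into a legal (C)V(C) syllable (at most one coda consonant is licensed; onsets are limited to one consonant).
Inserting the epenthetic vowel yields /ɹ/ → /ɹʊ/, /g/ → /gʊ/.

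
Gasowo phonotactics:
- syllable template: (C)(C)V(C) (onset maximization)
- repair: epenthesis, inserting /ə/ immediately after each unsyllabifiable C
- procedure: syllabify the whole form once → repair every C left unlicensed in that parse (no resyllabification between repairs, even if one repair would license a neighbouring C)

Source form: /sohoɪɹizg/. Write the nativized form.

sohoɪɹizgə

The consonants /g/ cannot be parsed into a legal (C)(C)V(C) syllable (at most one coda consonant is licensed; onsets may contain at most 2 consonants).
Each unlicensed consonant becomes the onset of a new syllable: /g/ → /gə/.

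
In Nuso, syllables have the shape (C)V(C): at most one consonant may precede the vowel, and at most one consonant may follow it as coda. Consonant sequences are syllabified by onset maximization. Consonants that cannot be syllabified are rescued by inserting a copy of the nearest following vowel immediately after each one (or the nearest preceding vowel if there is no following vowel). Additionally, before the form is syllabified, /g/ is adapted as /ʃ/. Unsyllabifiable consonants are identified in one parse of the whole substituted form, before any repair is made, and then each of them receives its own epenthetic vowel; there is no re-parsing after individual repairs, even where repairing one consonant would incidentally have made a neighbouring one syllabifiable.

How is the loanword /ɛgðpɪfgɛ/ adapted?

ɛʃðɪpɪfʃɛ

Substitution: /g/ → /ʃ/, giving /ɛʃðpɪfʃɛ/.
The consonants /ð/ cannot be parsed into a legal (C)V(C) syllable (at most one coda consonant is licensed; onsets are limited to one consonant).
Inserting the epenthetic vowel yields /ð/ → /ðɪ/.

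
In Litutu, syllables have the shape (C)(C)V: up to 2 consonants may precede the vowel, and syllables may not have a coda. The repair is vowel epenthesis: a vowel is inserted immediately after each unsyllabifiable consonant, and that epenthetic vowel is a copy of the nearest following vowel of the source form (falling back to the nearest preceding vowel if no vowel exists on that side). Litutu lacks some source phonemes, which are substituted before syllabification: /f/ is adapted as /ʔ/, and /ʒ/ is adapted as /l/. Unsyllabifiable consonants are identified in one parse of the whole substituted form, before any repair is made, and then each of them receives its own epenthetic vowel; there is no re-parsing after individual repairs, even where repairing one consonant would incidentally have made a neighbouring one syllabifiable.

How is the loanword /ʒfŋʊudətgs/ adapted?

lʊʔŋʊudətəgəsə

Substitution: /ʒ/ → /l/, /f/ → /ʔ/, giving /lʔŋʊudətgs/.
The consonants /l/, /t/, /g/, /s/ cannot be parsed into a legal (C)(C)V syllable (no codas are permitted; onsets may contain at most 2 consonants).
Inserting the epenthetic vowel yields /l/ → /lʊ/, /t/ → /tə/, /g/ → /gə/, /s/ → /sə/.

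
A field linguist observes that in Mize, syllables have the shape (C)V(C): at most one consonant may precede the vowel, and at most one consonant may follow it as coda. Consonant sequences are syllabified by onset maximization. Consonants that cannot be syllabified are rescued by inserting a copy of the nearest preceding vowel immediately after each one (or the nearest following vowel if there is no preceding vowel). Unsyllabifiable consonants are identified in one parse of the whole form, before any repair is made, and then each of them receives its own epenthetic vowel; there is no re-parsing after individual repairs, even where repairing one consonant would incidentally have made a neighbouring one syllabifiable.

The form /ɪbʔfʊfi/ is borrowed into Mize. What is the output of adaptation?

ɪbʔɪfʊfi

Syllabifying with onset maximization leaves /ʔ/ stranded (at most one coda consonant is licensed; onsets are limited to one consonant).
Inserting the epenthetic vowel yields /ʔ/ → /ʔɪ/.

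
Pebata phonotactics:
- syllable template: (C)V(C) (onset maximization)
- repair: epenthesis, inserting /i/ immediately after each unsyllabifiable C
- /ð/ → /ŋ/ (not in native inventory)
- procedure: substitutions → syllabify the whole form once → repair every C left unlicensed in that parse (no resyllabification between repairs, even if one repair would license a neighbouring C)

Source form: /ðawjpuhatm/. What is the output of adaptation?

ŋawjipuhatmi

Substitution: /ð/ → /ŋ/, giving /ŋawjpuhatm/.
The consonants /j/, /m/ cannot be parsed into a legal (C)V(C) syllable (at most one coda consonant is licensed; onsets are limited to one consonant).
Each unlicensed consonant becomes the onset of a new syllable: /j/ → /ji/, /m/ → /mi/.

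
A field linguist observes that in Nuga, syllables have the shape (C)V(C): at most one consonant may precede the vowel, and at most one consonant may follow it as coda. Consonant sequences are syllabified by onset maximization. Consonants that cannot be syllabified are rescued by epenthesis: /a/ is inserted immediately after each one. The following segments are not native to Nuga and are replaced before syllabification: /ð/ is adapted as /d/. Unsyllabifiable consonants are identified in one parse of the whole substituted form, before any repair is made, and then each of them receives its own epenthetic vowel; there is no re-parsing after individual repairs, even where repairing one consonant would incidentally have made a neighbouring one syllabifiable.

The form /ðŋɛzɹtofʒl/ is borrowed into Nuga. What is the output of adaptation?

Substitution: /ð/ → /d/, giving /dŋɛzɹtofʒl/.
The consonants /d/, /ɹ/, /ʒ/, /l/ cannot be parsed into a legal (C)V(C) syllable (at most one coda consonant is licensed; onsets are limited to one consonant).
Inserting the epenthetic vowel yields /d/ → /da/, /ɹ/ → /ɹa/, /ʒ/ → /ʒa/, /l/ → /la/.

daŋɛzɹatofʒala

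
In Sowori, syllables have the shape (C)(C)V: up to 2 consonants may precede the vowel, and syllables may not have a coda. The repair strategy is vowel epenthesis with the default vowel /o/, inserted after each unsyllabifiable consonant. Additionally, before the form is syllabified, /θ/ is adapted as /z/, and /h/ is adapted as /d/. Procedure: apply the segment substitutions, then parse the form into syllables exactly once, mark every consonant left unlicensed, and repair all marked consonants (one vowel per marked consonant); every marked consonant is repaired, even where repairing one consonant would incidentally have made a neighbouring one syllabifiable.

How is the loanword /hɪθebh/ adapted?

Substitution: /h/ → /d/, /θ/ → /z/, giving /dɪzebd/.
Syllabifying with onset maximization leaves /b/, /d/ stranded (no codas are permitted; onsets may contain at most 2 consonants).
Inserting the epenthetic vowel yields /b/ → /bo/, /d/ → /do/.

dɪzebodo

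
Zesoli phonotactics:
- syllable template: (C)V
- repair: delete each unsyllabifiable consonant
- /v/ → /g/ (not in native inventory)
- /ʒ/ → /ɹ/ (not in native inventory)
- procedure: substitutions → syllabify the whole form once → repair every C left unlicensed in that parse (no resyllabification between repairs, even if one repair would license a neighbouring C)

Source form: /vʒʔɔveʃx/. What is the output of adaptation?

Substitution: /v/ → /g/, /ʒ/ → /ɹ/, giving /gɹʔɔgeʃx/.
Syllabifying with onset maximization leaves /g/, /ɹ/, /ʃ/, /x/ stranded (no codas are permitted; onsets are limited to one consonant).
Each unlicensed consonant is deleted: /g/, /ɹ/, /ʃ/, /x/.

ʔɔge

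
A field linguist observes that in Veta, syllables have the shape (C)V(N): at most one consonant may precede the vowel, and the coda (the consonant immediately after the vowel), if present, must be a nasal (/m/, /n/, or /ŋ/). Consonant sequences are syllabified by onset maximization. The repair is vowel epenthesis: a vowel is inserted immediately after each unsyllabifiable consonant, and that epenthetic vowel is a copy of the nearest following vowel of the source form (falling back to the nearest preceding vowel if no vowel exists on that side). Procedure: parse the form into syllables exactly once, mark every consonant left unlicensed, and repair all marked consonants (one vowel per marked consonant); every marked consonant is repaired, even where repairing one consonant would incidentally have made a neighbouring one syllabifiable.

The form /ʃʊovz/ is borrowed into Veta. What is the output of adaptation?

Syllabifying with onset maximization leaves /v/, /z/ stranded (only a nasal (/m/, /n/, or /ŋ/) is licensed in coda position; onsets are limited to one consonant).
Epenthesis after each stranded consonant: /v/ → /vo/, /z/ → /zo/.

ʃʊovozo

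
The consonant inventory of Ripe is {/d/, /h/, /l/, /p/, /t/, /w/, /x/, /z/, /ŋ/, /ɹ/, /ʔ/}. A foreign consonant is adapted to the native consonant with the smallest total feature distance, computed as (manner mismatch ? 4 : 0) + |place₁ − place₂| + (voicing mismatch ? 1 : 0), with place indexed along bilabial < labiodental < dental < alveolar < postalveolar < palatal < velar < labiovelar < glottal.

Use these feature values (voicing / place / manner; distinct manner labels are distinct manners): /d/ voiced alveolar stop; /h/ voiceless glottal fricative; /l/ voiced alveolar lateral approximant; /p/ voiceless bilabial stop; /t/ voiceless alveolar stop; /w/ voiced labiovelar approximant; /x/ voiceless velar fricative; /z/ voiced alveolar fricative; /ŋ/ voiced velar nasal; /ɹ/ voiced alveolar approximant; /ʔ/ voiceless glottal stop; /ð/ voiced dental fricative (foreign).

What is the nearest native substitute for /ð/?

z

/z/ is closest: same manner (fricative), place distance 1 (dental→alveolar), same voicing; total 1. Next closest is /d/ at distance 5.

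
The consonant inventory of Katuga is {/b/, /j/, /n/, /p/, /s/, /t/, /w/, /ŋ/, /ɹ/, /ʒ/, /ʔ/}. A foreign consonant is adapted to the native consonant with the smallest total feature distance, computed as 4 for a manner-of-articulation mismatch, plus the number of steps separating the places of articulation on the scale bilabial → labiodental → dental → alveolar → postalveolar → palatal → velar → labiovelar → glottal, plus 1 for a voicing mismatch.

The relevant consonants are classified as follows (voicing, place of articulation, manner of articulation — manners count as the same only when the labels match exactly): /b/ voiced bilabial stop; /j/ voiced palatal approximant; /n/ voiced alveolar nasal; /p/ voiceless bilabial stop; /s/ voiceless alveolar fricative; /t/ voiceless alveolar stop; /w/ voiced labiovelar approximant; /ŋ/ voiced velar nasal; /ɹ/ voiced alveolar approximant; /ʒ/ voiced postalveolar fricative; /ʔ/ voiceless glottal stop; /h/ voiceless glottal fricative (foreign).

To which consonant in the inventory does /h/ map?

ʔ

/ʔ/ is closest: manner differs (fricative→stop, +4), place distance 0 (glottal→glottal), same voicing; total 4. Next closest is /s/ at distance 5.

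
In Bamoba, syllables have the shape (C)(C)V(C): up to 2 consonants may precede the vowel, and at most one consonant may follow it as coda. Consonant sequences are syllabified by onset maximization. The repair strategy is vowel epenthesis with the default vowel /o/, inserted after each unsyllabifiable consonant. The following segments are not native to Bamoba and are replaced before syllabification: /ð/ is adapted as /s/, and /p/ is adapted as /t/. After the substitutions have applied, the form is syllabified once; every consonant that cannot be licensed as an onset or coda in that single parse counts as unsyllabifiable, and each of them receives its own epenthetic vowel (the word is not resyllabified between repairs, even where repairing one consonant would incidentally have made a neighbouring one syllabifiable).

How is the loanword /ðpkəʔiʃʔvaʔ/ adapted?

Substitution: /ð/ → /s/, /p/ → /t/, giving /stkəʔiʃʔvaʔ/.
Syllabifying with onset maximization leaves /s/ stranded (at most one coda consonant is licensed; onsets may contain at most 2 consonants).
Each unlicensed consonant becomes the onset of a new syllable: /s/ → /so/.

sotkəʔiʃʔvaʔ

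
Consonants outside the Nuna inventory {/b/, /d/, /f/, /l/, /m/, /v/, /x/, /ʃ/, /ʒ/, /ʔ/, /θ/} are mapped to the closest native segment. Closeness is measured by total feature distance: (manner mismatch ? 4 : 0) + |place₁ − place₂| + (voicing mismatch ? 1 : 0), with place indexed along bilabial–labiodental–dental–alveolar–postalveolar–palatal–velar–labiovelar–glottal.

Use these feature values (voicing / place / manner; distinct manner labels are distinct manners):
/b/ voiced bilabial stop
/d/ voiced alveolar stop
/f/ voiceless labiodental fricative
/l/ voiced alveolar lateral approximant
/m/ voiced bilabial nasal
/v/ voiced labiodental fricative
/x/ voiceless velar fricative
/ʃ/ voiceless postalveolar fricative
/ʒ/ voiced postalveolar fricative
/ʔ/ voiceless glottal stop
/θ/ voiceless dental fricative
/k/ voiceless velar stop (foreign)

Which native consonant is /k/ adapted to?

ʔ

/ʔ/ is closest: same manner (stop), place distance 2 (velar→glottal), same voicing; total 2. Next closest is /d/ at distance 4.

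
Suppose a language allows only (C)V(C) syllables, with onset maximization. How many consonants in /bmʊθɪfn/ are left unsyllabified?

Syllabifying with onset maximization leaves /b/, /n/ stranded (at most one coda consonant is licensed; onsets are limited to one consonant).

2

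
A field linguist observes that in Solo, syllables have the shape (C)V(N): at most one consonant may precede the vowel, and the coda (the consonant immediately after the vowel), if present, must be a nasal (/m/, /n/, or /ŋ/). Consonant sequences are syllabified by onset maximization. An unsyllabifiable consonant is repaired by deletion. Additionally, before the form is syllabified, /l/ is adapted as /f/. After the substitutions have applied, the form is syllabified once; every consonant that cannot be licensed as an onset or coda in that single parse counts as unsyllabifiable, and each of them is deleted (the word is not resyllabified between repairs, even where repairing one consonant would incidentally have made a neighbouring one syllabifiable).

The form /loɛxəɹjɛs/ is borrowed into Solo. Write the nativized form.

Substitution: /l/ → /f/, giving /foɛxəɹjɛs/.
Under (C)V(N), the unsyllabifiable consonants are /ɹ/, /s/ (only a nasal (/m/, /n/, or /ŋ/) is licensed in coda position; onsets are limited to one consonant).
Deletion applies to /ɹ/, /s/.

foɛxəjɛ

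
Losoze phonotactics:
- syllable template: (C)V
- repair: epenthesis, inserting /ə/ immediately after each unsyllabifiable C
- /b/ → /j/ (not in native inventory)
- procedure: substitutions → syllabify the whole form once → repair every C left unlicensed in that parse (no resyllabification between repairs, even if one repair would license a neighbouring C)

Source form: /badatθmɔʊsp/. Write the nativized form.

Substitution: /b/ → /j/, giving /jadatθmɔʊsp/.
Syllabifying with onset maximization leaves /t/, /θ/, /s/, /p/ stranded (no codas are permitted; onsets are limited to one consonant).
Inserting the epenthetic vowel yields /t/ → /tə/, /θ/ → /θə/, /s/ → /sə/, /p/ → /pə/.

jadatəθəmɔʊsəpə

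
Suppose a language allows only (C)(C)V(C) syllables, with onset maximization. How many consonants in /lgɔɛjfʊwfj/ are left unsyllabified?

Under (C)(C)V(C), the unsyllabifiable consonants are /f/, /j/ (at most one coda consonant is licensed; onsets may contain at most 2 consonants).

2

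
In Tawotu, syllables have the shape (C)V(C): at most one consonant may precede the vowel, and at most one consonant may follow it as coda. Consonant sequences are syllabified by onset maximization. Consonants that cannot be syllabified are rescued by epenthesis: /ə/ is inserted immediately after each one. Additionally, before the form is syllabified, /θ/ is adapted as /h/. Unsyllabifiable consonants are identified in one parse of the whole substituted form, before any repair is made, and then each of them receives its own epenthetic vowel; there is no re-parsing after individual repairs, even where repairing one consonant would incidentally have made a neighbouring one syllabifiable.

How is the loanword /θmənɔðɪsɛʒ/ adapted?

Substitution: /θ/ → /h/, giving /hmənɔðɪsɛʒ/.
Syllabifying with onset maximization leaves /h/ stranded (at most one coda consonant is licensed; onsets are limited to one consonant).
Epenthesis after each stranded consonant: /h/ → /hə/.

həmənɔðɪsɛʒ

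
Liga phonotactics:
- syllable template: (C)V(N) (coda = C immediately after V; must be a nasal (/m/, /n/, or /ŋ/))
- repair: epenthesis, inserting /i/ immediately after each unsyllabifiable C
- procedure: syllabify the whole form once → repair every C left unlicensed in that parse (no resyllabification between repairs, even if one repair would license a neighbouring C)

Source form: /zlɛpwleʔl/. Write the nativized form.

zilɛpiwileʔili

Under (C)V(N), the unsyllabifiable consonants are /z/, /p/, /w/, /ʔ/, /l/ (only a nasal (/m/, /n/, or /ŋ/) is licensed in coda position; onsets are limited to one consonant).
Inserting the epenthetic vowel yields /z/ → /zi/, /p/ → /pi/, /w/ → /wi/, /ʔ/ → /ʔi/, /l/ → /li/.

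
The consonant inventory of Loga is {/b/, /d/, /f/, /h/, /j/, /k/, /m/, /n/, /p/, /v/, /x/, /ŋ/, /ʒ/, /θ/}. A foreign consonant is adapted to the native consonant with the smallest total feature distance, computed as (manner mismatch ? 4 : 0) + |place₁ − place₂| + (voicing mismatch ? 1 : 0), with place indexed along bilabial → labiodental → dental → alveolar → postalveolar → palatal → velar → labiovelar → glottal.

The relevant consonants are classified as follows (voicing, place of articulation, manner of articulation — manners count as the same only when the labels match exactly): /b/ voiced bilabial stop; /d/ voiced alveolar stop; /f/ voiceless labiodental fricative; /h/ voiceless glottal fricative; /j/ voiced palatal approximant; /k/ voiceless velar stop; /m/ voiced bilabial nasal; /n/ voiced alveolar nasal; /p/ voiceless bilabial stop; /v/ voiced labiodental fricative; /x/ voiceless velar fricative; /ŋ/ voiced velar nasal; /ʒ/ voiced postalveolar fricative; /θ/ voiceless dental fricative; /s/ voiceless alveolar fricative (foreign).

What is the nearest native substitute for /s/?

/θ/ is closest: same manner (fricative), place distance 1 (alveolar→dental), same voicing; total 1. Next closest is /f/ at distance 2.

θ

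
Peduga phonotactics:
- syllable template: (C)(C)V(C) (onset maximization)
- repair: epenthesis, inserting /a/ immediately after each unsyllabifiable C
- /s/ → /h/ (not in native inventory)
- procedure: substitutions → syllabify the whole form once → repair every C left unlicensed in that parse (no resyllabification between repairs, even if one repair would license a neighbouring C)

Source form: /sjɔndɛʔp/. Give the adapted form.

hjɔndɛʔpa

Substitution: /s/ → /h/, giving /hjɔndɛʔp/.
Under (C)(C)V(C), the unsyllabifiable consonants are /p/ (at most one coda consonant is licensed; onsets may contain at most 2 consonants).
Inserting the epenthetic vowel yields /p/ → /pa/.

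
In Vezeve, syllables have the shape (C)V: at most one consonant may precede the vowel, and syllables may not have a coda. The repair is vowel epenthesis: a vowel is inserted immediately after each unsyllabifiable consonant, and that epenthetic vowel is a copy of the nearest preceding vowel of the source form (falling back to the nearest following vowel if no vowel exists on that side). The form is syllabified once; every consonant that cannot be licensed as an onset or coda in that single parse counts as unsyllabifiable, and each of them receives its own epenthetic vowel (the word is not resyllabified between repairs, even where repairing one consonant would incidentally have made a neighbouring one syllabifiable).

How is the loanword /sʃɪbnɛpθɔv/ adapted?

sɪʃɪbɪnɛpɛθɔvɔ

The consonants /s/, /b/, /p/, /v/ cannot be parsed into a legal (C)V syllable (no codas are permitted; onsets are limited to one consonant).
Each unlicensed consonant becomes the onset of a new syllable: /s/ → /sɪ/, /b/ → /bɪ/, /p/ → /pɛ/, /v/ → /vɔ/.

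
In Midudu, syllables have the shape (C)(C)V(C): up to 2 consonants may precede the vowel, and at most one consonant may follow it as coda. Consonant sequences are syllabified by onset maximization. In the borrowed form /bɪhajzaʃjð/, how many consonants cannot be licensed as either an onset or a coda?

Syllabifying with onset maximization leaves /j/, /ð/ stranded (at most one coda consonant is licensed; onsets may contain at most 2 consonants).

2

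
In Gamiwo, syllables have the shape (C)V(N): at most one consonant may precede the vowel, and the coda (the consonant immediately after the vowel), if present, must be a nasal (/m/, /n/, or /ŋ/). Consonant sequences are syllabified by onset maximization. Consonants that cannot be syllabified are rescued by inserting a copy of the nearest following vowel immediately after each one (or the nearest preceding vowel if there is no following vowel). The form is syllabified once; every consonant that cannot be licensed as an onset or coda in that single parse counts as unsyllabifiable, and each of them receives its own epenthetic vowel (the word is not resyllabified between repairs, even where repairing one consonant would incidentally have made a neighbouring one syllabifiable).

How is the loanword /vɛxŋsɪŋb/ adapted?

The consonants /x/, /ŋ/, /b/ cannot be parsed into a legal (C)V(N) syllable (only a nasal (/m/, /n/, or /ŋ/) is licensed in coda position; onsets are limited to one consonant).
Each unlicensed consonant becomes the onset of a new syllable: /x/ → /xɪ/, /ŋ/ → /ŋɪ/, /b/ → /bɪ/.

vɛxɪŋɪsɪŋbɪ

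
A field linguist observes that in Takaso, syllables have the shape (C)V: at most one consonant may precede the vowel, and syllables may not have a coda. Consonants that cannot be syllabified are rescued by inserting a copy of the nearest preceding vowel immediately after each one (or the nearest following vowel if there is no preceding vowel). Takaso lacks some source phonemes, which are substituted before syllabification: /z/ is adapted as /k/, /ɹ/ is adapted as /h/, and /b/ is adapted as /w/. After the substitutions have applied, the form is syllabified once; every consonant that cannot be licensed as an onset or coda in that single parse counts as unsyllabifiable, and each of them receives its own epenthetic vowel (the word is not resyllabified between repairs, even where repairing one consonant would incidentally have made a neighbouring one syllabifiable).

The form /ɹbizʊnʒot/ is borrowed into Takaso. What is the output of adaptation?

Substitution: /ɹ/ → /h/, /b/ → /w/, /z/ → /k/, giving /hwikʊnʒot/.
Syllabifying with onset maximization leaves /h/, /n/, /t/ stranded (no codas are permitted; onsets are limited to one consonant).
Epenthesis after each stranded consonant: /h/ → /hi/, /n/ → /nʊ/, /t/ → /to/.

hiwikʊnʊʒoto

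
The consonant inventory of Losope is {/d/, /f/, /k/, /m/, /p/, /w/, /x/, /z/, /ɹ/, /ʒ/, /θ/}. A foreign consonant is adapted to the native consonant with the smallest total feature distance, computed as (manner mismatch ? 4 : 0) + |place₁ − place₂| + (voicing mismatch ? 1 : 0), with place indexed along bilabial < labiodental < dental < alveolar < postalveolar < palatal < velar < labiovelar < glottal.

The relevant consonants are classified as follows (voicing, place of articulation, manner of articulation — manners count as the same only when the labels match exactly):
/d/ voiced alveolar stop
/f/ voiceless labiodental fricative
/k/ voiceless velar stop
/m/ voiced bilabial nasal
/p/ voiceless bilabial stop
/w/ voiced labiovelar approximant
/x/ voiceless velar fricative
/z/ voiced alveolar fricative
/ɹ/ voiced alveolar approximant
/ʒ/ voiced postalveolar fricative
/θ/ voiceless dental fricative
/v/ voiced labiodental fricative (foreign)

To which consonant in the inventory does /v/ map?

/f/ is closest: same manner (fricative), place distance 0 (labiodental→labiodental), voicing differs (+1); total 1. Next closest is /z/ at distance 2.

f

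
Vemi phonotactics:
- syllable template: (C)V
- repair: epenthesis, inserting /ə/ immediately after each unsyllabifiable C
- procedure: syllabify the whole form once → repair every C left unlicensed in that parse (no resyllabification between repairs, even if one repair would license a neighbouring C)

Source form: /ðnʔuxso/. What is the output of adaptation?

ðənəʔuxəso

The consonants /ð/, /n/, /x/ cannot be parsed into a legal (C)V syllable (no codas are permitted; onsets are limited to one consonant).
Each unlicensed consonant becomes the onset of a new syllable: /ð/ → /ðə/, /n/ → /nə/, /x/ → /xə/.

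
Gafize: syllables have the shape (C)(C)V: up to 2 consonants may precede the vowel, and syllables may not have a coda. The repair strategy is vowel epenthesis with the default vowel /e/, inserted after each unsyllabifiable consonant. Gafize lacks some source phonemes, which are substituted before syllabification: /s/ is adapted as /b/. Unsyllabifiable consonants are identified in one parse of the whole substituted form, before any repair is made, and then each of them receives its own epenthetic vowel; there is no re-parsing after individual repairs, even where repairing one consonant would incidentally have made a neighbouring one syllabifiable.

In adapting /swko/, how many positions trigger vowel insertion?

1

After substitution the input is /bwko/.
The unsyllabifiable consonants are /b/; each receives one epenthetic vowel.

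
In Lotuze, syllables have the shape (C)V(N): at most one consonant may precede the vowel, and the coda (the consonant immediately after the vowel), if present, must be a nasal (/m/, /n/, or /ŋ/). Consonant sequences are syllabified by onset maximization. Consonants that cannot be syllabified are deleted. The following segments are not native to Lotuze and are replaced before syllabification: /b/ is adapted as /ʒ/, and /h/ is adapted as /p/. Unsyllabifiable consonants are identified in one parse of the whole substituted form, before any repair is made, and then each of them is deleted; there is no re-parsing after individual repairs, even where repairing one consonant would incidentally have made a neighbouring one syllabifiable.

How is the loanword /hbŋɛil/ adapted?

ŋɛi

Substitution: /h/ → /p/, /b/ → /ʒ/, giving /pʒŋɛil/.
Under (C)V(N), the unsyllabifiable consonants are /p/, /ʒ/, /l/ (only a nasal (/m/, /n/, or /ŋ/) is licensed in coda position; onsets are limited to one consonant).
Deleting the stranded consonants removes /p/, /ʒ/, /l/.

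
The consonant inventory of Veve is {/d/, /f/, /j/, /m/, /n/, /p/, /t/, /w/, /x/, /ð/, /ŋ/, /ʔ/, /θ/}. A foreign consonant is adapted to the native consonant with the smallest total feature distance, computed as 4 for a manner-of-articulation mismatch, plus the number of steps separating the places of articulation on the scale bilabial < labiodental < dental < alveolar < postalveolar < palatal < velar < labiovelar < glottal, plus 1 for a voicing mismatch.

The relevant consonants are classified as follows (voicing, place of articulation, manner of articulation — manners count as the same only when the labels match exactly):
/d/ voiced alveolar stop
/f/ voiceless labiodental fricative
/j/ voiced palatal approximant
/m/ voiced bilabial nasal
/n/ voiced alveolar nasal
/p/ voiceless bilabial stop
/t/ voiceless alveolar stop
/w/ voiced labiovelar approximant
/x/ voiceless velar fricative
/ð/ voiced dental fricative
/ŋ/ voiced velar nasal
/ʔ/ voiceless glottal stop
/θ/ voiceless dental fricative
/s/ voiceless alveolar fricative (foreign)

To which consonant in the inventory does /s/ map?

θ

/θ/ is closest: same manner (fricative), place distance 1 (alveolar→dental), same voicing; total 1. Next closest is /f/ at distance 2.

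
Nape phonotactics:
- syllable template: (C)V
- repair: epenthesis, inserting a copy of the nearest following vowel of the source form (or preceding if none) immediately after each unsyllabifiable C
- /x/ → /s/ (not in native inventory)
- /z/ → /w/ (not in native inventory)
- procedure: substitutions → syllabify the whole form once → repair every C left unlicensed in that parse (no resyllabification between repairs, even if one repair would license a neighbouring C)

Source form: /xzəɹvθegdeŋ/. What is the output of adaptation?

Substitution: /x/ → /s/, /z/ → /w/, giving /swəɹvθegdeŋ/.
Syllabifying with onset maximization leaves /s/, /ɹ/, /v/, /g/, /ŋ/ stranded (no codas are permitted; onsets are limited to one consonant).
Each unlicensed consonant becomes the onset of a new syllable: /s/ → /sə/, /ɹ/ → /ɹe/, /v/ → /ve/, /g/ → /ge/, /ŋ/ → /ŋe/.

səwəɹeveθegedeŋe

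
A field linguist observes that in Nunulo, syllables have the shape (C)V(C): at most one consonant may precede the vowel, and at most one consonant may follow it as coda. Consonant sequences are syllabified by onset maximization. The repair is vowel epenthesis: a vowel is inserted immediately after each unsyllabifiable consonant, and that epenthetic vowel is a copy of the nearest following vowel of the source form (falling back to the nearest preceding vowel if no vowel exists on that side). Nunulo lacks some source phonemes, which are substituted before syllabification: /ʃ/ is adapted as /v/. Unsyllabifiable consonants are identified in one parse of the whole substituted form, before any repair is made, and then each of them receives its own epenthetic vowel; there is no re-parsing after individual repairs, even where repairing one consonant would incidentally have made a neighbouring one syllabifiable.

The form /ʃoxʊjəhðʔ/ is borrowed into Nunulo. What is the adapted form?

Substitution: /ʃ/ → /v/, giving /voxʊjəhðʔ/.
Under (C)V(C), the unsyllabifiable consonants are /ð/, /ʔ/ (at most one coda consonant is licensed; onsets are limited to one consonant).
Inserting the epenthetic vowel yields /ð/ → /ðə/, /ʔ/ → /ʔə/.

voxʊjəhðəʔə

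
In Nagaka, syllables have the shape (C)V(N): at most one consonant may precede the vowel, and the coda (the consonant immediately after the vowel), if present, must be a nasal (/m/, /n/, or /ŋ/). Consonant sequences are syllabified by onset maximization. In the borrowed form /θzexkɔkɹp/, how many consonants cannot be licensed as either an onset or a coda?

The consonants /θ/, /x/, /k/, /ɹ/, /p/ cannot be parsed into a legal (C)V(N) syllable (only a nasal (/m/, /n/, or /ŋ/) is licensed in coda position; onsets are limited to one consonant).

5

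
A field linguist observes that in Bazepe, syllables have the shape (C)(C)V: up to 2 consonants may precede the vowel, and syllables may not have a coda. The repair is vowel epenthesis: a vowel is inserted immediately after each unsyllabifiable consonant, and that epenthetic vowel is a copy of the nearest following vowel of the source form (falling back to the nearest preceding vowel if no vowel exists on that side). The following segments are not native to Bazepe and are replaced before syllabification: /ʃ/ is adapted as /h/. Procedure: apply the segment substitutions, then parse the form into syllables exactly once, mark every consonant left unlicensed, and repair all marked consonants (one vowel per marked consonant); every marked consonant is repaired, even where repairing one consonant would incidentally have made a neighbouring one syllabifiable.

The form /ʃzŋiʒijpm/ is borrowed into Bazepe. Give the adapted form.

Substitution: /ʃ/ → /h/, giving /hzŋiʒijpm/.
Syllabifying with onset maximization leaves /h/, /j/, /p/, /m/ stranded (no codas are permitted; onsets may contain at most 2 consonants).
Epenthesis after each stranded consonant: /h/ → /hi/, /j/ → /ji/, /p/ → /pi/, /m/ → /mi/.

hizŋiʒijipimi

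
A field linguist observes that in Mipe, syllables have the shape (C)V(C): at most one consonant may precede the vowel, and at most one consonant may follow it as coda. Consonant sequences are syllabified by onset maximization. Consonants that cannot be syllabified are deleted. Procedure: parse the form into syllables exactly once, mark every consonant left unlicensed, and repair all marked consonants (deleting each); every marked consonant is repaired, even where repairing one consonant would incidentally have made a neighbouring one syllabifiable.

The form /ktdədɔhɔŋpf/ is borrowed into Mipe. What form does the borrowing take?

The consonants /k/, /t/, /p/, /f/ cannot be parsed into a legal (C)V(C) syllable (at most one coda consonant is licensed; onsets are limited to one consonant).
Deletion applies to /k/, /t/, /p/, /f/.

dədɔhɔŋ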